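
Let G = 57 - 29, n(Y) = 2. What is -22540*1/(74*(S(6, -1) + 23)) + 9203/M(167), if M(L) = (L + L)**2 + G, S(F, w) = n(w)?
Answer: -249807781/20643040 ≈ -12.101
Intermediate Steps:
S(F, w) = 2
G = 28
M(L) = 28 + 4*L**2 (M(L) = (L + L)**2 + 28 = (2*L)**2 + 28 = 4*L**2 + 28 = 28 + 4*L**2)
-22540*1/(74*(S(6, -1) + 23)) + 9203/M(167) = -22540*1/(74*(2 + 23)) + 9203/(28 + 4*167**2) = -22540/(74*25) + 9203/(28 + 4*27889) = -22540/1850 + 9203/(28 + 111556) = -22540*1/1850 + 9203/111584 = -2254/185 + 9203*(1/111584) = -2254/185 + 9203/111584 = -249807781/20643040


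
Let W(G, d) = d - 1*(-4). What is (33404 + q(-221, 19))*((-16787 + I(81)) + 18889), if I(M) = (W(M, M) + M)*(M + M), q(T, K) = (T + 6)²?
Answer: 2308763226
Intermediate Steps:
W(G, d) = 4 + d (W(G, d) = d + 4 = 4 + d)
q(T, K) = (6 + T)²
I(M) = 2*M*(4 + 2*M) (I(M) = ((4 + M) + M)*(M + M) = (4 + 2*M)*(2*M) = 2*M*(4 + 2*M))
(33404 + q(-221, 19))*((-16787 + I(81)) + 18889) = (33404 + (6 - 221)²)*((-16787 + 4*81*(2 + 81)) + 18889) = (33404 + (-215)²)*((-16787 + 4*81*83) + 18889) = (33404 + 46225)*((-16787 + 26892) + 18889) = 79629*(10105 + 18889) = 79629*28994 = 2308763226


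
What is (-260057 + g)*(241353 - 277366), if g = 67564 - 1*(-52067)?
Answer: 5057161538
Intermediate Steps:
g = 119631 (g = 67564 + 52067 = 119631)
(-260057 + g)*(241353 - 277366) = (-260057 + 119631)*(241353 - 277366) = -140426*(-36013) = 5057161538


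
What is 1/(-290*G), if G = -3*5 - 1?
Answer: 1/4640 ≈ 0.00021552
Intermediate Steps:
G = -16 (G = -15 - 1 = -16)
1/(-290*G) = 1/(-290*(-16)) = 1/4640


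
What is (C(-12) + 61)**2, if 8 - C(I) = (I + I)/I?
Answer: 4489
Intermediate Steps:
C(I) = 6 (C(I) = 8 - (I + I)/I = 8 - 2*I/I = 8 - 1*2 = 8 - 2 = 6)
(C(-12) + 61)**2 = (6 + 61)**2 = 67**2 = 4489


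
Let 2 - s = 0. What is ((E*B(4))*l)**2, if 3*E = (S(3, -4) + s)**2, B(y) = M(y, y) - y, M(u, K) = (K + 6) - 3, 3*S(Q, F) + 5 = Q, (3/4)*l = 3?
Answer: 4096/81 ≈ 50.568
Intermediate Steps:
l = 4 (l = (4/3)*3 = 4)
S(Q, F) = -5/3 + Q/3
s = 2 (s = 2 - 1*0 = 2 + 0 = 2)
M(u, K) = 3 + K (M(u, K) = (6 + K) - 3 = 3 + K)
B(y) = 3 (B(y) = (3 + y) - y = 3)
E = 16/27 (E = ((-5/3 + (1/3)*3) + 2)**2/3 = ((-5/3 + 1) + 2)**2/3 = (-2/3 + 2)**2/3 = (4/3)**2/3 = (1/3)*(16/9) = 16/27 ≈ 0.59259)
((E*B(4))*l)**2 = (((16/27)*3)*4)**2 = ((16/9)*4)**2 = (64/9)**2 = 4096/81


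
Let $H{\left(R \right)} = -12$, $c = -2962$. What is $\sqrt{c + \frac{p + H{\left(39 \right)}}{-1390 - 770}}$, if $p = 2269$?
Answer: $\frac{i \sqrt{96002655}}{180} \approx 54.434 i$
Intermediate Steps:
$\sqrt{c + \frac{p + H{\left(39 \right)}}{-1390 - 770}} = \sqrt{-2962 + \frac{2269 - 12}{-1390 - 770}} = \sqrt{-2962 + \frac{2257}{-2160}} = \sqrt{-2962 + 2257 \left(- \frac{1}{2160}\right)} = \sqrt{-2962 - \frac{2257}{2160}} = \sqrt{- \frac{6400177}{2160}} = \frac{i \sqrt{96002655}}{180}$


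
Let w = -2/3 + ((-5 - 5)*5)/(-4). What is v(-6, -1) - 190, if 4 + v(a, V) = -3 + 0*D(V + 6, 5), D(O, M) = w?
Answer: -197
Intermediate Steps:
w = 71/6 (w = -2*⅓ - 10*5*(-¼) = -⅔ - 50*(-¼) = -⅔ + 25/2 = 71/6 ≈ 11.833)
D(O, M) = 71/6
v(a, V) = -7 (v(a, V) = -4 + (-3 + 0*(71/6)) = -4 + (-3 + 0) = -4 - 3 = -7)
v(-6, -1) - 190 = -7 - 190 = -197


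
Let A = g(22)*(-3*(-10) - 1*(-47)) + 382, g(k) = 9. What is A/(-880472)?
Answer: -1075/880472 ≈ -0.0012209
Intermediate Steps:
A = 1075 (A = 9*(-3*(-10) - 1*(-47)) + 382 = 9*(30 + 47) + 382 = 9*77 + 382 = 693 + 382 = 1075)
A/(-880472) = 1075/(-880472) = 1075*(-1/880472) = -1075/880472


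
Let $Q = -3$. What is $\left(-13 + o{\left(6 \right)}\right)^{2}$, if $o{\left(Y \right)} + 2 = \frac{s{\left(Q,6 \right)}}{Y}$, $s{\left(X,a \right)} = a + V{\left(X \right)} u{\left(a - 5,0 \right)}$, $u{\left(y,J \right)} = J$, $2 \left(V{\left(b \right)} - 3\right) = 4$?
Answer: $196$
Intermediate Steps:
$V{\left(b \right)} = 5$ ($V{\left(b \right)} = 3 + \frac{1}{2} \cdot 4 = 3 + 2 = 5$)
$s{\left(X,a \right)} = a$ ($s{\left(X,a \right)} = a + 5 \cdot 0 = a + 0 = a$)
$o{\left(Y \right)} = -2 + \frac{6}{Y}$
$\left(-13 + o{\left(6 \right)}\right)^{2} = \left(-13 - \left(2 - \frac{6}{6}\right)\right)^{2} = \left(-13 + \left(-2 + 6 \cdot \frac{1}{6}\right)\right)^{2} = \left(-13 + \left(-2 + 1\right)\right)^{2} = \left(-13 - 1\right)^{2} = \left(-14\right)^{2} = 196$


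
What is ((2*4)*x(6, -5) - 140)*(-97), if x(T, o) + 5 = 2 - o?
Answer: 12028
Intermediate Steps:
x(T, o) = -3 - o (x(T, o) = -5 + (2 - o) = -3 - o)
((2*4)*x(6, -5) - 140)*(-97) = ((2*4)*(-3 - 1*(-5)) - 140)*(-97) = (8*(-3 + 5) - 140)*(-97) = (8*2 - 140)*(-97) = (16 - 140)*(-97) = -124*(-97) = 12028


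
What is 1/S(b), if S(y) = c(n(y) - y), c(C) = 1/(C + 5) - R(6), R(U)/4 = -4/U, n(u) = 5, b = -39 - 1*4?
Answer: 159/427 ≈ 0.37237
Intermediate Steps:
b = -43 (b = -39 - 4 = -43)
R(U) = -16/U (R(U) = 4*(-4/U) = -16/U)
c(C) = 8/3 + 1/(5 + C) (c(C) = 1/(C + 5) - (-16)/6 = 1/(5 + C) - (-16)/6 = 1/(5 + C) - 1*(-8/3) = 1/(5 + C) + 8/3 = 8/3 + 1/(5 + C))
S(y) = (83 - 8*y)/(3*(10 - y)) (S(y) = (43 + 8*(5 - y))/(3*(5 + (5 - y))) = (43 + (40 - 8*y))/(3*(10 - y)) = (83 - 8*y)/(3*(10 - y)))
1/S(b) = 1/((-83 + 8*(-43))/(3*(-10 - 43))) = 1/((⅓)*(-83 - 344)/(-53)) = 1/((⅓)*(-1/53)*(-427)) = 1/(427/159) = 159/427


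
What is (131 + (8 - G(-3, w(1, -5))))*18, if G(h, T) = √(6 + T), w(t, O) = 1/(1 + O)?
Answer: 2502 - 9*√23 ≈ 2458.8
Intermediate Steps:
(131 + (8 - G(-3, w(1, -5))))*18 = (131 + (8 - √(6 + 1/(1 - 5))))*18 = (131 + (8 - √(6 + 1/(-4))))*18 = (131 + (8 - √(6 - ¼)))*18 = (131 + (8 - √(23/4)))*18 = (131 + (8 - √23/2))*18 = (139 - √23/2)*18 = 2502 - 9*√23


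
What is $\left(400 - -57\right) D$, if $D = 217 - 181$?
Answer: $16452$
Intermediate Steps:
$D = 36$ ($D = 217 - 181 = 36$)
$\left(400 - -57\right) D = \left(400 - -57\right) 36 = \left(400 + 57\right) 36 = 457 \cdot 36 = 16452$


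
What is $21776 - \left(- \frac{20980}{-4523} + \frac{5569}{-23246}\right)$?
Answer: $\frac{2289102232115}{105141658} \approx 21772.0$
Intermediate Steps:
$21776 - \left(- \frac{20980}{-4523} + \frac{5569}{-23246}\right) = 21776 - \left(\left(-20980\right) \left(- \frac{1}{4523}\right) + 5569 \left(- \frac{1}{23246}\right)\right) = 21776 - \left(\frac{20980}{4523} - \frac{5569}{23246}\right) = 21776 - \frac{462512493}{105141658} = \frac{2289102232115}{105141658}$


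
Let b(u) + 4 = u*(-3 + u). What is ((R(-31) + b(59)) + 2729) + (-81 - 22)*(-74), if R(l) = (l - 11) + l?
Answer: 13578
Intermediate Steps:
b(u) = -4 + u*(-3 + u)
R(l) = -11 + 2*l (R(l) = (-11 + l) + l = -11 + 2*l)
((R(-31) + b(59)) + 2729) + (-81 - 22)*(-74) = (((-11 + 2*(-31)) + (-4 + 59**2 - 3*59)) + 2729) + (-81 - 22)*(-74) = (((-11 - 62) + (-4 + 3481 - 177)) + 2729) - 103*(-74) = ((-73 + 3300) + 2729) + 7622 = (3227 + 2729) + 7622 = 5956 + 7622 = 13578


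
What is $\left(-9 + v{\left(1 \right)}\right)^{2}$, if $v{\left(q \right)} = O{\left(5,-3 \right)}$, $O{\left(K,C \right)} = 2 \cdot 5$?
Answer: $1$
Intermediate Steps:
$O{\left(K,C \right)} = 10$
$v{\left(q \right)} = 10$
$\left(-9 + v{\left(1 \right)}\right)^{2} = \left(-9 + 10\right)^{2} = 1^{2} = 1$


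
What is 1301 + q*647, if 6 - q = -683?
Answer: 447084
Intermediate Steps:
q = 689 (q = 6 - 1*(-683) = 6 + 683 = 689)
1301 + q*647 = 1301 + 689*647 = 1301 + 445783 = 447084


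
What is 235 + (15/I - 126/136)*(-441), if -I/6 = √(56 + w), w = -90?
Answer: 43763/68 - 2205*I*√34/68 ≈ 643.57 - 189.08*I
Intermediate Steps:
I = -6*I*√34 (I = -6*√(56 - 90) = -6*I*√34 ≈ -34.986*I)
235 + (15/I - 126/136)*(-441) = 235 + (15/((-6*I*√34)) - 126/136)*(-441) = 235 + (15*(I*√34/204) - 126*1/136)*(-441) = 235 + (5*I*√34/68 - 63/68)*(-441) = 235 + (-63/68 + 5*I*√34/68)*(-441) = 235 + (27783/68 - 2205*I*√34/68) = 43763/68 - 2205*I*√34/68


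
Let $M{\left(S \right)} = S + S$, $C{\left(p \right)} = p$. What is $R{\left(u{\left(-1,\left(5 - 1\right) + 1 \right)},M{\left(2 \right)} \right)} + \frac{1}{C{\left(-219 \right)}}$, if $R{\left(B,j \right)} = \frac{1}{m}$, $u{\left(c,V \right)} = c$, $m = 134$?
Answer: $\frac{85}{29346} \approx 0.0028965$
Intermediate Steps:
$M{\left(S \right)} = 2 S$
$R{\left(B,j \right)} = \frac{1}{134}$
$R{\left(u{\left(-1,\left(5 - 1\right) + 1 \right)},M{\left(2 \right)} \right)} + \frac{1}{C{\left(-219 \right)}} = \frac{1}{134} + \frac{1}{-219} = \frac{1}{134} - \frac{1}{219} = \frac{85}{29346}$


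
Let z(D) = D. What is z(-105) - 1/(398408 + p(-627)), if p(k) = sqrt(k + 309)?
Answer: (-105*sqrt(318) + 41832841*I)/(sqrt(318) - 398408*I) ≈ -105.0 + 1.1278e-10*I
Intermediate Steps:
p(k) = sqrt(309 + k)
z(-105) - 1/(398408 + p(-627)) = -105 - 1/(398408 + sqrt(309 - 627)) = -105 - 1/(398408 + sqrt(-318)) = -105 - 1/(398408 + I*sqrt(318))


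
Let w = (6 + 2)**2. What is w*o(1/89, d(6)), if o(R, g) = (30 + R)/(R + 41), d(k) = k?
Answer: 85472/1825 ≈ 46.834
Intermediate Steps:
o(R, g) = (30 + R)/(41 + R)
w = 64 (w = 8**2 = 64)
w*o(1/89, d(6)) = 64*((30 + 1/89)/(41 + 1/89)) = 64*((2671/89)/(3650/89)) = 64*((89/3650)*(2671/89)) = 64*(2671/3650) = 85472/1825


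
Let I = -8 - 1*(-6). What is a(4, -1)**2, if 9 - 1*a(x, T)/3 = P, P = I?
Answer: 1089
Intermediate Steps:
I = -2 (I = -8 + 6 = -2)
P = -2
a(x, T) = 33 (a(x, T) = 27 - 3*(-2) = 27 + 6 = 33)
a(4, -1)**2 = 33**2 = 1089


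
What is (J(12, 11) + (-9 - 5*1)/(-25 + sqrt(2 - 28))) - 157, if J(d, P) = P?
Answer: -13528/93 + 2*I*sqrt(26)/93 ≈ -145.46 + 0.10966*I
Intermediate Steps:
(J(12, 11) + (-9 - 5*1)/(-25 + sqrt(2 - 28))) - 157 = (11 + (-9 - 5*1)/(-25 + sqrt(2 - 28))) - 157 = (11 + (-9 - 5)/(-25 + sqrt(-26))) - 157 = (11 - 14/(-25 + I*sqrt(26))) - 157 = -146 - 14/(-25 + I*sqrt(26))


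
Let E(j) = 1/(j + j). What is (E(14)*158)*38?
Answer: 1501/7 ≈ 214.43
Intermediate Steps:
E(j) = 1/(2*j)
(E(14)*158)*38 = (((1/2)/14)*158)*38 = (((1/2)*(1/14))*158)*38 = ((1/28)*158)*38 = (79/14)*38 = 1501/7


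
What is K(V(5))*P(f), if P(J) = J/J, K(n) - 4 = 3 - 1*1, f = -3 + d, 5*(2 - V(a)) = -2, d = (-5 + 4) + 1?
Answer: 6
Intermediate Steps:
d = 0 (d = -1 + 1 = 0)
V(a) = 12/5 (V(a) = 2 - 1/5*(-2) = 2 + 2/5 = 12/5)
f = -3 (f = -3 + 0 = -3)
K(n) = 6 (K(n) = 4 + (3 - 1*1) = 4 + (3 - 1) = 4 + 2 = 6)
P(J) = 1
K(V(5))*P(f) = 6*1 = 6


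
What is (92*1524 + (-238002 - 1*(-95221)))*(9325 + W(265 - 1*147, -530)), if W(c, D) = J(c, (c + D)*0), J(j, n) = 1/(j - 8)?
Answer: -2639257323/110 ≈ -2.3993e+7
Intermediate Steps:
J(j, n) = 1/(-8 + j)
W(c, D) = 1/(-8 + c)
(92*1524 + (-238002 - 1*(-95221)))*(9325 + W(265 - 1*147, -530)) = (92*1524 + (-238002 - 1*(-95221)))*(9325 + 1/(-8 + (265 - 1*147))) = (140208 + (-238002 + 95221))*(9325 + 1/(-8 + (265 - 147))) = (140208 - 142781)*(9325 + 1/(-8 + 118)) = -2573*(9325 + 1/110) = -2573*1025751/110 = -2639257323/110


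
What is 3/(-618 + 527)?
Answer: -3/91 ≈ -0.032967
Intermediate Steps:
3/(-618 + 527) = 3/(-91) = -1/91*3 = -3/91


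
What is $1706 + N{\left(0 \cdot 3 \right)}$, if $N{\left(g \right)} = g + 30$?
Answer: $1736$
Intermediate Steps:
$N{\left(g \right)} = 30 + g$
$1706 + N{\left(0 \cdot 3 \right)} = 1706 + \left(30 + 0 \cdot 3\right) = 1706 + \left(30 + 0\right) = 1706 + 30 = 1736$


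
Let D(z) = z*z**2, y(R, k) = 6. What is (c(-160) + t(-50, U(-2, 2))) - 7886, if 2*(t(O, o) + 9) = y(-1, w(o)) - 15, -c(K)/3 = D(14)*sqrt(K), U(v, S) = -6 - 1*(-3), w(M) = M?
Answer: -15799/2 - 32928*I*sqrt(10) ≈ -7899.5 - 1.0413e+5*I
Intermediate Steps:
U(v, S) = -3 (U(v, S) = -6 + 3 = -3)
D(z) = z**3
c(K) = -8232*sqrt(K) (c(K) = -3*14**3*sqrt(K) = -8232*sqrt(K))
t(O, o) = -27/2 (t(O, o) = -9 + (6 - 15)/2 = -9 + (1/2)*(-9) = -9 - 9/2 = -27/2)
(c(-160) + t(-50, U(-2, 2))) - 7886 = (-32928*I*sqrt(10) - 27/2) - 7886 = (-27/2 - 32928*I*sqrt(10)) - 7886 = -15799/2 - 32928*I*sqrt(10)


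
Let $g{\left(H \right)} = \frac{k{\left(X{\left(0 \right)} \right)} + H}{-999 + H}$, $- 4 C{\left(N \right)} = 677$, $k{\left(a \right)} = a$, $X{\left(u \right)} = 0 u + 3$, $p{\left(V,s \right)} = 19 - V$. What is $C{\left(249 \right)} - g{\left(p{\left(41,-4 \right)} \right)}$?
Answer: $- \frac{691293}{4084} \approx -169.27$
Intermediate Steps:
$X{\left(u \right)} = 3$ ($X{\left(u \right)} = 0 + 3 = 3$)
$C{\left(N \right)} = - \frac{677}{4}$ ($C{\left(N \right)} = \left(- \frac{1}{4}\right) 677 = - \frac{677}{4}$)
$g{\left(H \right)} = \frac{3 + H}{-999 + H}$
$C{\left(249 \right)} - g{\left(p{\left(41,-4 \right)} \right)} = - \frac{677}{4} - \frac{3 + \left(19 - 41\right)}{-999 + \left(19 - 41\right)} = - \frac{677}{4} - \frac{3 - 22}{-999 - 22} = - \frac{677}{4} - \frac{1}{-1021} \left(-19\right) = - \frac{677}{4} - \left(- \frac{1}{1021}\right) \left(-19\right) = - \frac{677}{4} - \frac{19}{1021} = - \frac{691293}{4084}$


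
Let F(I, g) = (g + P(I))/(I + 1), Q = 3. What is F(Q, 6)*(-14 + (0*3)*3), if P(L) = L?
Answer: -63/2 ≈ -31.500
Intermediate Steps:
F(I, g) = (I + g)/(1 + I) (F(I, g) = (g + I)/(I + 1) = (I + g)/(1 + I))
F(Q, 6)*(-14 + (0*3)*3) = ((3 + 6)/(1 + 3))*(-14 + (0*3)*3) = (9/4)*(-14 + 0*3) = ((1/4)*9)*(-14 + 0) = (9/4)*(-14) = -63/2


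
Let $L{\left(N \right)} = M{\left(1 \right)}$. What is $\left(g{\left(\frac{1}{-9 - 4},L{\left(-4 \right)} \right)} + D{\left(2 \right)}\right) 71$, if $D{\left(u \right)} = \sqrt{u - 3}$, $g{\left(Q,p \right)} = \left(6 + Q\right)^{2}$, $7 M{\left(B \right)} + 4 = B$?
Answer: $\frac{420959}{169} + 71 i \approx 2490.9 + 71.0 i$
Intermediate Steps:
$M{\left(B \right)} = - \frac{4}{7} + \frac{B}{7}$
$L{\left(N \right)} = - \frac{3}{7}$ ($L{\left(N \right)} = - \frac{4}{7} + \frac{1}{7} \cdot 1 = - \frac{4}{7} + \frac{1}{7} = - \frac{3}{7}$)
$D{\left(u \right)} = \sqrt{-3 + u}$
$\left(g{\left(\frac{1}{-9 - 4},L{\left(-4 \right)} \right)} + D{\left(2 \right)}\right) 71 = \left(\left(6 + \frac{1}{-9 - 4}\right)^{2} + \sqrt{-3 + 2}\right) 71 = \left(\left(6 + \frac{1}{-13}\right)^{2} + \sqrt{-1}\right) 71 = \left(\left(6 - \frac{1}{13}\right)^{2} + i\right) 71 = \left(\left(\frac{77}{13}\right)^{2} + i\right) 71 = \left(\frac{5929}{169} + i\right) 71 = \frac{420959}{169} + 71 i$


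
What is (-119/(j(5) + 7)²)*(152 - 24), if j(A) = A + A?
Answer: -896/17 ≈ -52.706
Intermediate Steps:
j(A) = 2*A
(-119/(j(5) + 7)²)*(152 - 24) = (-119/(2*5 + 7)²)*(152 - 24) = -119/(10 + 7)²*128 = -119/(17²)*128 = -119/289*128 = -119*1/289*128 = -7/17*128 = -896/17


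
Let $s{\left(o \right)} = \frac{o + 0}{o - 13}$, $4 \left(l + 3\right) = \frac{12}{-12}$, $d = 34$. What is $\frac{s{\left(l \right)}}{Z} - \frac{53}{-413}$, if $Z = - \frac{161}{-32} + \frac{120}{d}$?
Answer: $\frac{1458777}{9616705} \approx 0.15169$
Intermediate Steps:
$l = - \frac{13}{4}$ ($l = -3 + \frac{12 \frac{1}{-12}}{4} = -3 + \frac{12 \left(- \frac{1}{12}\right)}{4} = -3 + \frac{1}{4} \left(-1\right) = -3 - \frac{1}{4} = - \frac{13}{4} \approx -3.25$)
$s{\left(o \right)} = \frac{o}{-13 + o}$
$Z = \frac{4657}{544}$ ($Z = - \frac{161}{-32} + \frac{120}{34} = \left(-161\right) \left(- \frac{1}{32}\right) + 120 \cdot \frac{1}{34} = \frac{161}{32} + \frac{60}{17} = \frac{4657}{544} \approx 8.5607$)
$\frac{s{\left(l \right)}}{Z} - \frac{53}{-413} = \frac{\left(- \frac{13}{4}\right) \frac{1}{-13 - \frac{13}{4}}}{\frac{4657}{544}} - \frac{53}{-413} = - \frac{13}{4 \left(- \frac{65}{4}\right)} \frac{544}{4657} - - \frac{53}{413} = \left(- \frac{13}{4}\right) \left(- \frac{4}{65}\right) \frac{544}{4657} + \frac{53}{413} = \frac{1}{5} \cdot \frac{544}{4657} + \frac{53}{413} = \frac{544}{23285} + \frac{53}{413} = \frac{1458777}{9616705}$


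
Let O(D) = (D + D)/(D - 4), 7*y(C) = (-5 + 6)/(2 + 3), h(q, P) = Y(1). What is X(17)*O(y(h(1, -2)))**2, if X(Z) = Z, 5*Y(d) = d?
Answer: 68/19321 ≈ 0.0035195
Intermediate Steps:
Y(d) = d/5
h(q, P) = 1/5 (h(q, P) = (1/5)*1 = 1/5)
y(C) = 1/35 (y(C) = ((-5 + 6)/(2 + 3))/7 = (1/5)/7 = (1*(1/5))/7 = (1/7)*(1/5) = 1/35)
O(D) = 2*D/(-4 + D) (O(D) = (2*D)/(-4 + D) = 2*D/(-4 + D))
X(17)*O(y(h(1, -2)))**2 = 17*(2*(1/35)/(-4 + 1/35))**2 = 17*(2*(1/35)/(-139/35))**2 = 17*(2*(1/35)*(-35/139))**2 = 17*(-2/139)**2 = 17*(4/19321) = 68/19321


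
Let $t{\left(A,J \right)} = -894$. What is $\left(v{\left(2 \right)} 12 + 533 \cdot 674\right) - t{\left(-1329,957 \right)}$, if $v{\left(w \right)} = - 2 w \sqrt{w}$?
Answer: $360136 - 48 \sqrt{2} \approx 3.6007 \cdot 10^{5}$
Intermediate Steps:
$v{\left(w \right)} = - 2 w^{\frac{3}{2}}$
$\left(v{\left(2 \right)} 12 + 533 \cdot 674\right) - t{\left(-1329,957 \right)} = \left(- 2 \cdot 2^{\frac{3}{2}} \cdot 12 + 533 \cdot 674\right) - -894 = \left(- 2 \cdot 2 \sqrt{2} \cdot 12 + 359242\right) + 894 = \left(- 4 \sqrt{2} \cdot 12 + 359242\right) + 894 = \left(- 48 \sqrt{2} + 359242\right) + 894 = \left(359242 - 48 \sqrt{2}\right) + 894 = 360136 - 48 \sqrt{2}$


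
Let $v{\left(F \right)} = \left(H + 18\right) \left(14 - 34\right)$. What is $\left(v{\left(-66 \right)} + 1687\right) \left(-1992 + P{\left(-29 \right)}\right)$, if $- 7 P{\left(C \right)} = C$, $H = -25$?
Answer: $-3631815$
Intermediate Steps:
$P{\left(C \right)} = - \frac{C}{7}$
$v{\left(F \right)} = 140$ ($v{\left(F \right)} = \left(-25 + 18\right) \left(14 - 34\right) = \left(-7\right) \left(-20\right) = 140$)
$\left(v{\left(-66 \right)} + 1687\right) \left(-1992 + P{\left(-29 \right)}\right) = \left(140 + 1687\right) \left(-1992 - - \frac{29}{7}\right) = 1827 \left(-1992 + \frac{29}{7}\right) = 1827 \left(- \frac{13915}{7}\right) = -3631815$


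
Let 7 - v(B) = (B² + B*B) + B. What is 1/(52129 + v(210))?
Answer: -1/36274 ≈ -2.7568e-5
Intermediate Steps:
v(B) = 7 - B - 2*B² (v(B) = 7 - ((B² + B*B) + B) = 7 - ((B² + B²) + B) = 7 - (2*B² + B) = 7 - (B + 2*B²) = 7 + (-B - 2*B²) = 7 - B - 2*B²)
1/(52129 + v(210)) = 1/(52129 + (7 - 1*210 - 2*210²)) = 1/(52129 + (7 - 210 - 2*44100)) = 1/(52129 + (7 - 210 - 88200)) = 1/(52129 - 88403) = 1/(-36274) = -1/36274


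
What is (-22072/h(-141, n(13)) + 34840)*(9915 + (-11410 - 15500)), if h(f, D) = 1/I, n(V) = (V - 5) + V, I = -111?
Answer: -42229719840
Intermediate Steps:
n(V) = -5 + 2*V (n(V) = (-5 + V) + V = -5 + 2*V)
h(f, D) = -1/111 (h(f, D) = 1/(-111) = -1/111)
(-22072/h(-141, n(13)) + 34840)*(9915 + (-11410 - 15500)) = (-22072/(-1/111) + 34840)*(9915 + (-11410 - 15500)) = (-22072*(-111) + 34840)*(9915 - 26910) = (2449992 + 34840)*(-16995) = 2484832*(-16995) = -42229719840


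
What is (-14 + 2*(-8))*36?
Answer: -1080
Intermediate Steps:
(-14 + 2*(-8))*36 = (-14 - 16)*36 = -30*36 = -1080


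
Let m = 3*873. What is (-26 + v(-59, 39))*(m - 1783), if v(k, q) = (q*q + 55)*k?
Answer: -77756360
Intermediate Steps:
v(k, q) = k*(55 + q²) (v(k, q) = (q² + 55)*k = (55 + q²)*k = k*(55 + q²))
m = 2619
(-26 + v(-59, 39))*(m - 1783) = (-26 - 59*(55 + 39²))*(2619 - 1783) = (-26 - 59*(55 + 1521))*836 = (-26 - 59*1576)*836 = (-26 - 92984)*836 = -93010*836 = -77756360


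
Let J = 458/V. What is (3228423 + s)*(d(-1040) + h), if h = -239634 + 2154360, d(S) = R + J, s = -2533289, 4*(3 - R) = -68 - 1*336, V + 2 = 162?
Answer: 53242617081643/40 ≈ 1.3311e+12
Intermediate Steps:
V = 160 (V = -2 + 162 = 160)
R = 104 (R = 3 - (-68 - 1*336)/4 = 3 - (-68 - 336)/4 = 3 - ¼*(-404) = 3 + 101 = 104)
J = 229/80 (J = 458/160 = 458*(1/160) = 229/80 ≈ 2.8625)
d(S) = 8549/80 (d(S) = 104 + 229/80 = 8549/80)
h = 1914726
(3228423 + s)*(d(-1040) + h) = (3228423 - 2533289)*(8549/80 + 1914726) = 695134*(153186629/80) = 53242617081643/40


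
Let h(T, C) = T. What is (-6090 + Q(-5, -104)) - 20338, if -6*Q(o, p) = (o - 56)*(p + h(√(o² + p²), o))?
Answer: -82456/3 + 61*√10841/6 ≈ -26427.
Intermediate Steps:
Q(o, p) = -(-56 + o)*(p + √(o² + p²))/6 (Q(o, p) = -(o - 56)*(p + √(o² + p²))/6 = -(-56 + o)*(p + √(o² + p²))/6)
(-6090 + Q(-5, -104)) - 20338 = (-6090 + ((28/3)*(-104) + 28*√((-5)² + (-104)²)/3 - ⅙*(-5)*(-104) - ⅙*(-5)*√((-5)² + (-104)²))) - 20338 = (-6090 + (-2912/3 + 28*√(25 + 10816)/3 - 260/3 - ⅙*(-5)*√(25 + 10816))) - 20338 = (-6090 + (-2912/3 + 28*√10841/3 - 260/3 - ⅙*(-5)*√10841)) - 20338 = (-6090 + (-2912/3 + 28*√10841/3 - 260/3 + 5*√10841/6)) - 20338 = (-6090 + (-3172/3 + 61*√10841/6)) - 20338 = (-21442/3 + 61*√10841/6) - 20338 = -82456/3 + 61*√10841/6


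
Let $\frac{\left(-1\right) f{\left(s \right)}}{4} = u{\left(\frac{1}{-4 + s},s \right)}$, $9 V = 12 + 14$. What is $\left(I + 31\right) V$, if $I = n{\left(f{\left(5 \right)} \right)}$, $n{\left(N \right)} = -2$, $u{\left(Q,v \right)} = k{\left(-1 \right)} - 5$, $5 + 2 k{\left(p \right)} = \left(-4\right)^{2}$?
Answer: $\frac{754}{9} \approx 83.778$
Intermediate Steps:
$k{\left(p \right)} = \frac{11}{2}$ ($k{\left(p \right)} = - \frac{5}{2} + \frac{\left(-4\right)^{2}}{2} = - \frac{5}{2} + \frac{1}{2} \cdot 16 = - \frac{5}{2} + 8 = \frac{11}{2}$)
$u{\left(Q,v \right)} = \frac{1}{2}$ ($u{\left(Q,v \right)} = \frac{11}{2} - 5 = \frac{1}{2}$)
$V = \frac{26}{9}$ ($V = \frac{12 + 14}{9} = \frac{1}{9} \cdot 26 = \frac{26}{9} \approx 2.8889$)
$f{\left(s \right)} = -2$ ($f{\left(s \right)} = \left(-4\right) \frac{1}{2} = -2$)
$I = -2$
$\left(I + 31\right) V = \left(-2 + 31\right) \frac{26}{9} = 29 \cdot \frac{26}{9} = \frac{754}{9}$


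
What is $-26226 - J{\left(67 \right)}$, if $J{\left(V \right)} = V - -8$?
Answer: $-26301$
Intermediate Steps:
$J{\left(V \right)} = 8 + V$ ($J{\left(V \right)} = V + 8 = 8 + V$)
$-26226 - J{\left(67 \right)} = -26226 - \left(8 + 67\right) = -26226 - 75 = -26301$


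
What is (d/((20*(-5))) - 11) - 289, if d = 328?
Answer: -7582/25 ≈ -303.28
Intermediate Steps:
(d/((20*(-5))) - 11) - 289 = (328/((20*(-5))) - 11) - 289 = (328/(-100) - 11) - 289 = (328*(-1/100) - 11) - 289 = (-82/25 - 11) - 289 = -357/25 - 289 = -7582/25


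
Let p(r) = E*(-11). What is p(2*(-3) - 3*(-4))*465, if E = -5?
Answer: 25575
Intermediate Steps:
p(r) = 55 (p(r) = -5*(-11) = 55)
p(2*(-3) - 3*(-4))*465 = 55*465 = 25575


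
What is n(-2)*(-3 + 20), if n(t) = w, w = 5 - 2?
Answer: 51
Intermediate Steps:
w = 3
n(t) = 3
n(-2)*(-3 + 20) = 3*(-3 + 20) = 3*17 = 51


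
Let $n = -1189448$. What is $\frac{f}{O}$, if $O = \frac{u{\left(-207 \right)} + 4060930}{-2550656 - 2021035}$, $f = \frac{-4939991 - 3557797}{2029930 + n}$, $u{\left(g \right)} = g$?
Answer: $\frac{19424630459754}{1706482294243} \approx 11.383$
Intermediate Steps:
$f = - \frac{4248894}{420241}$ ($f = \frac{-4939991 - 3557797}{2029930 - 1189448} = - \frac{8497788}{840482} = \left(-8497788\right) \frac{1}{840482} = - \frac{4248894}{420241} \approx -10.111$)
$O = - \frac{4060723}{4571691}$ ($O = \frac{-207 + 4060930}{-2550656 - 2021035} = \frac{4060723}{-4571691} = 4060723 \left(- \frac{1}{4571691}\right) = - \frac{4060723}{4571691} \approx -0.88823$)
$\frac{f}{O} = - \frac{4248894}{420241 \left(- \frac{4060723}{4571691}\right)} = \left(- \frac{4248894}{420241}\right) \left(- \frac{4571691}{4060723}\right) = \frac{19424630459754}{1706482294243}$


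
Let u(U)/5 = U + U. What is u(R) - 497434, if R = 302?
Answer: -494414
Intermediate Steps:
u(U) = 10*U (u(U) = 5*(U + U) = 5*(2*U) = 10*U)
u(R) - 497434 = 10*302 - 497434 = 3020 - 497434 = -494414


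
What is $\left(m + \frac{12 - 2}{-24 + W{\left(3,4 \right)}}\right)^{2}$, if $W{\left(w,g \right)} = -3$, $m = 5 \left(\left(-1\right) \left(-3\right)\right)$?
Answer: $\frac{156025}{729} \approx 214.03$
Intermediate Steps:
$m = 15$ ($m = 5 \cdot 3 = 15$)
$\left(m + \frac{12 - 2}{-24 + W{\left(3,4 \right)}}\right)^{2} = \left(15 + \frac{12 - 2}{-24 - 3}\right)^{2} = \left(15 + \frac{10}{-27}\right)^{2} = \left(15 + 10 \left(- \frac{1}{27}\right)\right)^{2} = \left(15 - \frac{10}{27}\right)^{2} = \left(\frac{395}{27}\right)^{2} = \frac{156025}{729}$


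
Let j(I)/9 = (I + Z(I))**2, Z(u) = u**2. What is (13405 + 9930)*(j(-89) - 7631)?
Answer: 12882189073975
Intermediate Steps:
j(I) = 9*(I + I**2)**2
(13405 + 9930)*(j(-89) - 7631) = (13405 + 9930)*(9*(-89)**2*(1 - 89)**2 - 7631) = 23335*(9*7921*(-88)**2 - 7631) = 23335*(9*7921*7744 - 7631) = 23335*(552062016 - 7631) = 23335*552054385 = 12882189073975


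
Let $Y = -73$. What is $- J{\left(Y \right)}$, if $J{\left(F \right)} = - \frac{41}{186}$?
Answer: $\frac{41}{186} \approx 0.22043$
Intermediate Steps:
$J{\left(F \right)} = - \frac{41}{186}$ ($J{\left(F \right)} = \left(-41\right) \frac{1}{186} = - \frac{41}{186}$)
$- J{\left(Y \right)} = \left(-1\right) \left(- \frac{41}{186}\right) = \frac{41}{186}$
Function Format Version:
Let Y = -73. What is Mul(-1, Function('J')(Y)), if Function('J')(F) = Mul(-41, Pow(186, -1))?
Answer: Rational(41, 186) ≈ 0.22043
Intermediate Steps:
Function('J')(F) = Rational(-41, 186) (Function('J')(F) = Mul(-41, Rational(1, 186)) = Rational(-41, 186))
Mul(-1, Function('J')(Y)) = Mul(-1, Rational(-41, 186)) = Rational(41, 186)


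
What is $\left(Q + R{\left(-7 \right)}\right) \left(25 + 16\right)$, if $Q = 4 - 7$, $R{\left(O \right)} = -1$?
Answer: $-164$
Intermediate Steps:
$Q = -3$
$\left(Q + R{\left(-7 \right)}\right) \left(25 + 16\right) = \left(-3 - 1\right) \left(25 + 16\right) = \left(-4\right) 41 = -164$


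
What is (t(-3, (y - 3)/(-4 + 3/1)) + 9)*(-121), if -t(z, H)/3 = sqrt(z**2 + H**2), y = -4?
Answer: -1089 + 363*sqrt(58) ≈ 1675.5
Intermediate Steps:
t(z, H) = -3*sqrt(H**2 + z**2) (t(z, H) = -3*sqrt(z**2 + H**2) = -3*sqrt(H**2 + z**2))
(t(-3, (y - 3)/(-4 + 3/1)) + 9)*(-121) = (-3*sqrt(((-4 - 3)/(-4 + 3/1))**2 + (-3)**2) + 9)*(-121) = (-3*sqrt((-7/(-4 + 3*1))**2 + 9) + 9)*(-121) = (-3*sqrt((-7/(-4 + 3))**2 + 9) + 9)*(-121) = (-3*sqrt((-7/(-1))**2 + 9) + 9)*(-121) = (-3*sqrt((-7*(-1))**2 + 9) + 9)*(-121) = (-3*sqrt(7**2 + 9) + 9)*(-121) = (-3*sqrt(49 + 9) + 9)*(-121) = (-3*sqrt(58) + 9)*(-121) = (9 - 3*sqrt(58))*(-121) = -1089 + 363*sqrt(58)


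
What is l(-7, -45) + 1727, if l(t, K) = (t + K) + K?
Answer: 1630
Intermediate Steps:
l(t, K) = t + 2*K (l(t, K) = (K + t) + K = t + 2*K)
l(-7, -45) + 1727 = (-7 + 2*(-45)) + 1727 = (-7 - 90) + 1727 = -97 + 1727 = 1630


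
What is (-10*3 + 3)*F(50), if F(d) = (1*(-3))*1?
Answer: 81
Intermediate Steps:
F(d) = -3 (F(d) = -3*1 = -3)
(-10*3 + 3)*F(50) = (-10*3 + 3)*(-3) = (-30 + 3)*(-3) = -27*(-3) = 81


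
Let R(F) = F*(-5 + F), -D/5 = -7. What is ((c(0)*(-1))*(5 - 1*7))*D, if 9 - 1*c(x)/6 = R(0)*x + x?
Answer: 3780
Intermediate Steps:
D = 35 (D = -5*(-7) = 35)
c(x) = 54 - 6*x (c(x) = 54 - 6*((0*(-5 + 0))*x + x) = 54 - 6*((0*(-5))*x + x) = 54 - 6*(0*x + x) = 54 - 6*(0 + x) = 54 - 6*x)
((c(0)*(-1))*(5 - 1*7))*D = (((54 - 6*0)*(-1))*(5 - 1*7))*35 = (((54 + 0)*(-1))*(5 - 7))*35 = ((54*(-1))*(-2))*35 = -54*(-2)*35 = 108*35 = 3780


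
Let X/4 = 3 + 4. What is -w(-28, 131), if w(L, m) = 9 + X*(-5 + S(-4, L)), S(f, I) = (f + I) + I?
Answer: 1811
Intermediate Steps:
S(f, I) = f + 2*I (S(f, I) = (I + f) + I = f + 2*I)
X = 28 (X = 4*(3 + 4) = 4*7 = 28)
w(L, m) = -243 + 56*L (w(L, m) = 9 + 28*(-5 + (-4 + 2*L)) = 9 + 28*(-9 + 2*L) = 9 + (-252 + 56*L) = -243 + 56*L)
-w(-28, 131) = -(-243 + 56*(-28)) = -(-243 - 1568) = -1*(-1811) = 1811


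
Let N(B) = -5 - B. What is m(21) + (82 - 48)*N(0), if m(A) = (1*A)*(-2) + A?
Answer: -191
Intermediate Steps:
m(A) = -A (m(A) = A*(-2) + A = -2*A + A = -A)
m(21) + (82 - 48)*N(0) = -1*21 + (82 - 48)*(-5 - 1*0) = -21 + 34*(-5 + 0) = -21 + 34*(-5) = -21 - 170 = -191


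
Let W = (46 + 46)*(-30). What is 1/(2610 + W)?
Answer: -1/150 ≈ -0.0066667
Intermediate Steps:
W = -2760 (W = 92*(-30) = -2760)
1/(2610 + W) = 1/(2610 - 2760) = 1/(-150) = -1/150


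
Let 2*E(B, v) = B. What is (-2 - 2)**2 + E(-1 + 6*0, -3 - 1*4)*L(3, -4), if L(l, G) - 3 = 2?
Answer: 27/2 ≈ 13.500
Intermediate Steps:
L(l, G) = 5 (L(l, G) = 3 + 2 = 5)
E(B, v) = B/2
(-2 - 2)**2 + E(-1 + 6*0, -3 - 1*4)*L(3, -4) = (-2 - 2)**2 + ((-1 + 6*0)/2)*5 = (-4)**2 + ((-1 + 0)/2)*5 = 16 + ((1/2)*(-1))*5 = 16 - 1/2*5 = 16 - 5/2 = 27/2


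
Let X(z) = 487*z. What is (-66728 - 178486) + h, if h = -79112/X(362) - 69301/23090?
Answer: -499094565618507/2035314230 ≈ -2.4522e+5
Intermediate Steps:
h = -7022023287/2035314230 (h = -79112/(487*362) - 69301/23090 = -79112/176294 - 69301*1/23090 = -79112*1/176294 - 69301/23090 = -39556/88147 - 69301/23090 = -7022023287/2035314230 ≈ -3.4501)
(-66728 - 178486) + h = (-66728 - 178486) - 7022023287/2035314230 = -245214 - 7022023287/2035314230 = -499094565618507/2035314230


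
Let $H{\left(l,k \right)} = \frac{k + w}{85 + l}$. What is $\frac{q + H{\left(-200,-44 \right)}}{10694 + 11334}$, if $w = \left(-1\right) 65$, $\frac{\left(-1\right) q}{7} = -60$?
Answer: $\frac{48409}{2533220} \approx 0.01911$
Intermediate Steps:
$q = 420$ ($q = \left(-7\right) \left(-60\right) = 420$)
$w = -65$
$H{\left(l,k \right)} = \frac{-65 + k}{85 + l}$ ($H{\left(l,k \right)} = \frac{k - 65}{85 + l} = \frac{-65 + k}{85 + l}$)
$\frac{q + H{\left(-200,-44 \right)}}{10694 + 11334} = \frac{420 + \frac{-65 - 44}{85 - 200}}{10694 + 11334} = \frac{420 + \frac{1}{-115} \left(-109\right)}{22028} = \left(420 - - \frac{109}{115}\right) \frac{1}{22028} = \left(420 + \frac{109}{115}\right) \frac{1}{22028} = \frac{48409}{115} \cdot \frac{1}{22028} = \frac{48409}{2533220}$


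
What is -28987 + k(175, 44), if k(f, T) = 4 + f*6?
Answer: -27933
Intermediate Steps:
k(f, T) = 4 + 6*f
-28987 + k(175, 44) = -28987 + (4 + 6*175) = -28987 + (4 + 1050) = -28987 + 1054 = -27933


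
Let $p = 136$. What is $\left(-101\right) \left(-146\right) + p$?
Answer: $14882$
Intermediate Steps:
$\left(-101\right) \left(-146\right) + p = \left(-101\right) \left(-146\right) + 136 = 14746 + 136 = 14882$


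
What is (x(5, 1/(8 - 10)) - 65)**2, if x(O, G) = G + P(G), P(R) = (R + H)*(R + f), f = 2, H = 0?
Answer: 70225/16 ≈ 4389.1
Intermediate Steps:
P(R) = R*(2 + R) (P(R) = (R + 0)*(R + 2) = R*(2 + R))
x(O, G) = G + G*(2 + G)
(x(5, 1/(8 - 10)) - 65)**2 = ((3 + 1/(8 - 10))/(8 - 10) - 65)**2 = ((3 + 1/(-2))/(-2) - 65)**2 = (-(3 - 1/2)/2 - 65)**2 = (-1/2*5/2 - 65)**2 = (-5/4 - 65)**2 = (-265/4)**2 = 70225/16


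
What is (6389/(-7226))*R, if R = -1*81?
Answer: 517509/7226 ≈ 71.618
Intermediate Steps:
R = -81
(6389/(-7226))*R = (6389/(-7226))*(-81) = (6389*(-1/7226))*(-81) = -6389/7226*(-81) = 517509/7226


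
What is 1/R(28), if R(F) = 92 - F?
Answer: 1/64 ≈ 0.015625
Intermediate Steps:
1/R(28) = 1/(92 - 1*28) = 1/(92 - 28) = 1/64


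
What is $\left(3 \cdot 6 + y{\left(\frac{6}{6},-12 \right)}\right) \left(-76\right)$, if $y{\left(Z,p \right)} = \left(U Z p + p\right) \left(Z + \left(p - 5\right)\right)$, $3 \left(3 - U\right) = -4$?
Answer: $-79192$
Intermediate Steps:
$U = \frac{13}{3}$ ($U = 3 - - \frac{4}{3} = 3 + \frac{4}{3} = \frac{13}{3} \approx 4.3333$)
$y{\left(Z,p \right)} = \left(p + \frac{13 Z p}{3}\right) \left(-5 + Z + p\right)$ ($y{\left(Z,p \right)} = \left(\frac{13 Z}{3} p + p\right) \left(Z + \left(p - 5\right)\right) = \left(\frac{13 Z p}{3} + p\right) \left(Z + \left(p - 5\right)\right) = \left(p + \frac{13 Z p}{3}\right) \left(Z + \left(-5 + p\right)\right) = \left(p + \frac{13 Z p}{3}\right) \left(-5 + Z + p\right)$)
$\left(3 \cdot 6 + y{\left(\frac{6}{6},-12 \right)}\right) \left(-76\right) = \left(3 \cdot 6 + \frac{1}{3} \left(-12\right) \left(-15 - 62 \cdot \frac{6}{6} + 3 \left(-12\right) + 13 \left(\frac{6}{6}\right)^{2} + 13 \cdot \frac{6}{6} \left(-12\right)\right)\right) \left(-76\right) = \left(18 + \frac{1}{3} \left(-12\right) \left(-15 - 62 \cdot 6 \cdot \frac{1}{6} - 36 + 13 \left(6 \cdot \frac{1}{6}\right)^{2} + 13 \cdot 6 \cdot \frac{1}{6} \left(-12\right)\right)\right) \left(-76\right) = \left(18 + \frac{1}{3} \left(-12\right) \left(-15 - 62 - 36 + 13 \cdot 1^{2} + 13 \cdot 1 \left(-12\right)\right)\right) \left(-76\right) = \left(18 + \frac{1}{3} \left(-12\right) \left(-15 - 62 - 36 + 13 \cdot 1 - 156\right)\right) \left(-76\right) = \left(18 + \frac{1}{3} \left(-12\right) \left(-15 - 62 - 36 + 13 - 156\right)\right) \left(-76\right) = \left(18 + \frac{1}{3} \left(-12\right) \left(-256\right)\right) \left(-76\right) = \left(18 + 1024\right) \left(-76\right) = 1042 \left(-76\right) = -79192$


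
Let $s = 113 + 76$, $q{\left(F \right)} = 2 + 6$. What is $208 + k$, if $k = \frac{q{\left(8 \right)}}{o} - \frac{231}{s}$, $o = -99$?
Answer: $\frac{6821}{33} \approx 206.7$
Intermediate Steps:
$q{\left(F \right)} = 8$
$s = 189$
$k = - \frac{43}{33}$ ($k = \frac{8}{-99} - \frac{231}{189} = 8 \left(- \frac{1}{99}\right) - \frac{11}{9} = - \frac{8}{99} - \frac{11}{9} = - \frac{43}{33} \approx -1.303$)
$208 + k = 208 - \frac{43}{33} = \frac{6821}{33}$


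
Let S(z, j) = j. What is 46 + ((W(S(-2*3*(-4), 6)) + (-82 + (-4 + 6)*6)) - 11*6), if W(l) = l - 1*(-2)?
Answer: -82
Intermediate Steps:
W(l) = 2 + l (W(l) = l + 2 = 2 + l)
46 + ((W(S(-2*3*(-4), 6)) + (-82 + (-4 + 6)*6)) - 11*6) = 46 + (((2 + 6) + (-82 + (-4 + 6)*6)) - 11*6) = 46 + ((8 + (-82 + 2*6)) - 66) = 46 + ((8 + (-82 + 12)) - 66) = 46 + ((8 - 70) - 66) = 46 + (-62 - 66) = 46 - 128 = -82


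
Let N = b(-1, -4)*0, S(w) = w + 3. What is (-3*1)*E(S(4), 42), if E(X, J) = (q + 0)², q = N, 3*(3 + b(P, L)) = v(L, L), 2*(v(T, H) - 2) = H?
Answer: 0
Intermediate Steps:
v(T, H) = 2 + H/2
b(P, L) = -7/3 + L/6 (b(P, L) = -3 + (2 + L/2)/3 = -3 + (⅔ + L/6) = -7/3 + L/6)
S(w) = 3 + w
N = 0 (N = (-7/3 + (⅙)*(-4))*0 = (-7/3 - ⅔)*0 = -3*0 = 0)
q = 0
E(X, J) = 0 (E(X, J) = (0 + 0)² = 0² = 0)
(-3*1)*E(S(4), 42) = -3*1*0 = -3*0 = 0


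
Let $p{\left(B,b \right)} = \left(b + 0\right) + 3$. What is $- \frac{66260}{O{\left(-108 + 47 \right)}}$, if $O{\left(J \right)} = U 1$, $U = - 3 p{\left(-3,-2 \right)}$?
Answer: $\frac{66260}{3} \approx 22087.0$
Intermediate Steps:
$p{\left(B,b \right)} = 3 + b$ ($p{\left(B,b \right)} = b + 3 = 3 + b$)
$U = -3$ ($U = - 3 \left(3 - 2\right) = \left(-3\right) 1 = -3$)
$O{\left(J \right)} = -3$ ($O{\left(J \right)} = \left(-3\right) 1 = -3$)
$- \frac{66260}{O{\left(-108 + 47 \right)}} = - \frac{66260}{-3} = \left(-66260\right) \left(- \frac{1}{3}\right) = \frac{66260}{3}$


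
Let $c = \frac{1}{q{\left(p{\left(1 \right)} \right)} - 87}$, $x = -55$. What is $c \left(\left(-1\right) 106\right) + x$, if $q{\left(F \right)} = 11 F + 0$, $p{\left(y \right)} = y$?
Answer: $- \frac{2037}{38} \approx -53.605$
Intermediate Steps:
$q{\left(F \right)} = 11 F$
$c = - \frac{1}{76}$ ($c = \frac{1}{11 \cdot 1 - 87} = \frac{1}{11 - 87} = \frac{1}{-76} = - \frac{1}{76} \approx -0.013158$)
$c \left(\left(-1\right) 106\right) + x = - \frac{\left(-1\right) 106}{76} - 55 = \left(- \frac{1}{76}\right) \left(-106\right) - 55 = \frac{53}{38} - 55 = - \frac{2037}{38}$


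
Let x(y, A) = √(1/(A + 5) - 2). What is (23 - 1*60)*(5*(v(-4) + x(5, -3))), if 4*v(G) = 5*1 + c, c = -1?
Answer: -185 - 185*I*√6/2 ≈ -185.0 - 226.58*I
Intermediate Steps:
v(G) = 1 (v(G) = (5*1 - 1)/4 = (5 - 1)/4 = (¼)*4 = 1)
x(y, A) = √(-2 + 1/(5 + A)) (x(y, A) = √(1/(5 + A) - 2) = √(-2 + 1/(5 + A)))
(23 - 1*60)*(5*(v(-4) + x(5, -3))) = (23 - 1*60)*(5*(1 + √((-9 - 2*(-3))/(5 - 3)))) = (23 - 60)*(5*(1 + √((-9 + 6)/2))) = -185*(1 + √((½)*(-3))) = -185*(1 + √(-3/2)) = -185*(1 + I*√6/2) = -37*(5 + 5*I*√6/2) = -185 - 185*I*√6/2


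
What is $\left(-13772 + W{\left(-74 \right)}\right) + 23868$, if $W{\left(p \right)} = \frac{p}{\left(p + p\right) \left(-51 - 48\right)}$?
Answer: $\frac{1999007}{198} \approx 10096.0$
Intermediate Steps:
$W{\left(p \right)} = - \frac{1}{198}$ ($W{\left(p \right)} = \frac{p}{2 p \left(-99\right)} = \frac{p}{\left(-198\right) p} = p \left(- \frac{1}{198 p}\right) = - \frac{1}{198}$)
$\left(-13772 + W{\left(-74 \right)}\right) + 23868 = \left(-13772 - \frac{1}{198}\right) + 23868 = - \frac{2726857}{198} + 23868 = \frac{1999007}{198}$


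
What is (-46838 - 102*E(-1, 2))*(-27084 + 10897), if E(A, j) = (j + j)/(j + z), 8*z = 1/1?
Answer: 761274610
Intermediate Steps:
z = ⅛ (z = (⅛)/1 = (⅛)*1 = ⅛ ≈ 0.12500)
E(A, j) = 2*j/(⅛ + j) (E(A, j) = (j + j)/(j + ⅛) = (2*j)/(⅛ + j) = 2*j/(⅛ + j))
(-46838 - 102*E(-1, 2))*(-27084 + 10897) = (-46838 - 1632*2/(1 + 8*2))*(-27084 + 10897) = (-46838 - 1632*2/(1 + 16))*(-16187) = (-46838 - 1632*2/17)*(-16187) = (-46838 - 102*32/17)*(-16187) = (-46838 - 192)*(-16187) = -47030*(-16187) = 761274610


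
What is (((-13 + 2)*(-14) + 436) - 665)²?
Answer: 5625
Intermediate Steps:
(((-13 + 2)*(-14) + 436) - 665)² = ((-11*(-14) + 436) - 665)² = ((154 + 436) - 665)² = (590 - 665)² = (-75)² = 5625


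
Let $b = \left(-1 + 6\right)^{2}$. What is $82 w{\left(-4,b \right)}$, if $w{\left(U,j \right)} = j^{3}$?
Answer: $1281250$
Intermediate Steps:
$b = 25$ ($b = 5^{2} = 25$)
$82 w{\left(-4,b \right)} = 82 \cdot 25^{3} = 82 \cdot 15625 = 1281250$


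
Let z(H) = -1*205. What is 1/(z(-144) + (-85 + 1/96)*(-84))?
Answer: 8/55473 ≈ 0.00014421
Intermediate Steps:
z(H) = -205
1/(z(-144) + (-85 + 1/96)*(-84)) = 1/(-205 + (-85 + 1/96)*(-84)) = 1/(-205 - 8159/96*(-84)) = 1/(-205 + 57113/8) = 1/(55473/8) = 8/55473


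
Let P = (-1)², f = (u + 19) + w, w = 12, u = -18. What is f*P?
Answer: 13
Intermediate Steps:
f = 13 (f = (-18 + 19) + 12 = 1 + 12 = 13)
P = 1
f*P = 13*1 = 13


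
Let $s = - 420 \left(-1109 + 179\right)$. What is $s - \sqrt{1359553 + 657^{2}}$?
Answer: $390600 - \sqrt{1791202} \approx 3.8926 \cdot 10^{5}$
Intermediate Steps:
$s = 390600$ ($s = \left(-420\right) \left(-930\right) = 390600$)
$s - \sqrt{1359553 + 657^{2}} = 390600 - \sqrt{1359553 + 657^{2}} = 390600 - \sqrt{1359553 + 431649} = 390600 - \sqrt{1791202}$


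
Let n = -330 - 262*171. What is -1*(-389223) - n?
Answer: 434355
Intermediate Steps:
n = -45132 (n = -330 - 44802 = -45132)
-1*(-389223) - n = -1*(-389223) - 1*(-45132) = 389223 + 45132 = 434355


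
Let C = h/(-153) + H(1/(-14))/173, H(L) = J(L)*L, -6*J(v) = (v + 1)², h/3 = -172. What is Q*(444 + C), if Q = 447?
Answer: 3227647067693/16140208 ≈ 1.9998e+5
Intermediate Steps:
h = -516 (h = 3*(-172) = -516)
J(v) = -(1 + v)²/6 (J(v) = -(v + 1)²/6 = -(1 + v)²/6)
H(L) = -L*(1 + L)²/6 (H(L) = (-(1 + L)²/6)*L = -L*(1 + L)²/6)
C = 163303801/48420624 (C = -516/(-153) - ⅙*(1 + 1/(-14))²/(-14)/173 = -516*(-1/153) - ⅙*(-1/14)*(1 - 1/14)²*(1/173) = 172/51 - ⅙*(-1/14)*(13/14)²*(1/173) = 172/51 - ⅙*(-1/14)*169/196*(1/173) = 172/51 + (169/16464)*(1/173) = 172/51 + 169/2848272 = 163303801/48420624 ≈ 3.3726)
Q*(444 + C) = 447*(444 + 163303801/48420624) = 447*(21662060857/48420624) = 3227647067693/16140208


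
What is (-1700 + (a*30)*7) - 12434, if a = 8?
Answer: -12454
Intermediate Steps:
(-1700 + (a*30)*7) - 12434 = (-1700 + (8*30)*7) - 12434 = (-1700 + 240*7) - 12434 = (-1700 + 1680) - 12434 = -20 - 12434 = -12454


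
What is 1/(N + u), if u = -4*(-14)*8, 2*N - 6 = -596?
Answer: 1/153 ≈ 0.0065359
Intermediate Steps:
N = -295 (N = 3 + (½)*(-596) = 3 - 298 = -295)
u = 448 (u = 56*8 = 448)
1/(N + u) = 1/(-295 + 448) = 1/153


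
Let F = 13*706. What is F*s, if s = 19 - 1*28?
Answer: -82602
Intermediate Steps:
s = -9 (s = 19 - 28 = -9)
F = 9178
F*s = 9178*(-9) = -82602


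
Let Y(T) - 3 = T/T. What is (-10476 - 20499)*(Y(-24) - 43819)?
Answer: 1357169625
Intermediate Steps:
Y(T) = 4 (Y(T) = 3 + T/T = 3 + 1 = 4)
(-10476 - 20499)*(Y(-24) - 43819) = (-10476 - 20499)*(4 - 43819) = -30975*(-43815) = 1357169625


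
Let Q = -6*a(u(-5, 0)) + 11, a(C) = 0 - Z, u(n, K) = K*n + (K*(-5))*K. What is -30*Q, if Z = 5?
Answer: -1230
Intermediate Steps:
u(n, K) = -5*K**2 + K*n (u(n, K) = K*n + (-5*K)*K = K*n - 5*K**2 = -5*K**2 + K*n)
a(C) = -5 (a(C) = 0 - 1*5 = 0 - 5 = -5)
Q = 41 (Q = -6*(-5) + 11 = 30 + 11 = 41)
-30*Q = -30*41 = -1230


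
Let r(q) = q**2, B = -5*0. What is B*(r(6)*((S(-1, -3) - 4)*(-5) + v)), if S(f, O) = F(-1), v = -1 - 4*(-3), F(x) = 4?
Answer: 0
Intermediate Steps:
B = 0
v = 11 (v = -1 + 12 = 11)
S(f, O) = 4
B*(r(6)*((S(-1, -3) - 4)*(-5) + v)) = 0*(6**2*((4 - 4)*(-5) + 11)) = 0*(36*(0*(-5) + 11)) = 0*(36*(0 + 11)) = 0*(36*11) = 0*396 = 0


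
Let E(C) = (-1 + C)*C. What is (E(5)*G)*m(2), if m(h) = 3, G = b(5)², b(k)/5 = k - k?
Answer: 0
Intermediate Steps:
b(k) = 0 (b(k) = 5*(k - k) = 5*0 = 0)
E(C) = C*(-1 + C)
G = 0 (G = 0² = 0)
(E(5)*G)*m(2) = ((5*(-1 + 5))*0)*3 = ((5*4)*0)*3 = (20*0)*3 = 0*3 = 0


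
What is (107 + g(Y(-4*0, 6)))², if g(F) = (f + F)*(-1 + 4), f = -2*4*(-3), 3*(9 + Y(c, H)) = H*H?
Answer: 35344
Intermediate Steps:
Y(c, H) = -9 + H²/3 (Y(c, H) = -9 + (H*H)/3 = -9 + H²/3)
f = 24 (f = -8*(-3) = 24)
g(F) = 72 + 3*F (g(F) = (24 + F)*(-1 + 4) = (24 + F)*3 = 72 + 3*F)
(107 + g(Y(-4*0, 6)))² = (107 + (72 + 3*(-9 + (⅓)*6²)))² = (107 + (72 + 3*(-9 + (⅓)*36)))² = (107 + (72 + 3*(-9 + 12)))² = (107 + (72 + 3*3))² = (107 + (72 + 9))² = (107 + 81)² = 188² = 35344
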